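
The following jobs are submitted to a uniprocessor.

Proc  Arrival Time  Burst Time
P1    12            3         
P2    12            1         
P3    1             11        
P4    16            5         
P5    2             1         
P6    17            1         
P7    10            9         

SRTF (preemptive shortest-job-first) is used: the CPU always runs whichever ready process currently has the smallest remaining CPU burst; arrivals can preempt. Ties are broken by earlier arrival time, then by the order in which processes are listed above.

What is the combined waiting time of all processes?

Timeline: | idle 0-1 | P3 1-2 | P5 2-3 | P3 3-13 | P2 13-14 | P1 14-17 | P6 17-18 | P4 18-23 | P7 23-32 |
Completion: P1=17  P2=14  P3=13  P4=23  P5=3  P6=18  P7=32
Turnaround (C−A): P1=5  P2=2  P3=12  P4=7  P5=1  P6=1  P7=22
Waiting = turnaround − burst: P1=2, P2=1, P3=1, P4=2, P5=0, P6=0, P7=13
Total waiting = 2 + 1 + 1 + 2 + 0 + 0 + 13 = 19

19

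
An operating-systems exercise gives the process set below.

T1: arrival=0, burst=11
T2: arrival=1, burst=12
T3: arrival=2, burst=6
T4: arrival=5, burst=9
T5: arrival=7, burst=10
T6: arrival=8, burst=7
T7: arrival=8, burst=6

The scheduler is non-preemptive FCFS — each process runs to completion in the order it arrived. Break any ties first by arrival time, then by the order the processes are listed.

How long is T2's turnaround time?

22

Timeline: | T1 0-11 | T2 11-23 | T3 23-29 | T4 29-38 | T5 38-48 | T6 48-55 | T7 55-61 |
Completion: T1=11  T2=23  T3=29  T4=38  T5=48  T6=55  T7=61
Turnaround(T2) = completion − arrival = 23 − 1 = 22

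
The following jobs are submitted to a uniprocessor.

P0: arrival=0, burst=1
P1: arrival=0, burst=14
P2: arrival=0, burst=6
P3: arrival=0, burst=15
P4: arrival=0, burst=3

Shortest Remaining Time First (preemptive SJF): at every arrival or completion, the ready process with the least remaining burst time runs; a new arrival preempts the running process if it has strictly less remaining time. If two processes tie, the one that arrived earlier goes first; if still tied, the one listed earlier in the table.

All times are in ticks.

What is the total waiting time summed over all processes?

Timeline: | P0 0-1 | P4 1-4 | P2 4-10 | P1 10-24 | P3 24-39 |
Completion: P0=1  P1=24  P2=10  P3=39  P4=4
Waiting = turnaround − burst: P0=0, P1=10, P2=4, P3=24, P4=1
Total waiting = 0 + 10 + 4 + 24 + 1 = 39

39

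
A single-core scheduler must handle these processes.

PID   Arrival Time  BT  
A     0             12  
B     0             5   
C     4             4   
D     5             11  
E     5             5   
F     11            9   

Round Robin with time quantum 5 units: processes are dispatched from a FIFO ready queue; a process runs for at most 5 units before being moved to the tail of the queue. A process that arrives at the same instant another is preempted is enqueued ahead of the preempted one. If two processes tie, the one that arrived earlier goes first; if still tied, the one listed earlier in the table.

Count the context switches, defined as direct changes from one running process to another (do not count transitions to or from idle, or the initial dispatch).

Schedule: | A 0-5 | B 5-10 | C 10-14 | D 14-19 | E 19-24 | A 24-29 | F 29-34 | D 34-39 | A 39-41 | F 41-45 | D 45-46 |
Completion: A=41  B=10  C=14  D=46  E=24  F=45
Turnaround (C−A): A=41  B=10  C=10  D=41  E=19  F=34

10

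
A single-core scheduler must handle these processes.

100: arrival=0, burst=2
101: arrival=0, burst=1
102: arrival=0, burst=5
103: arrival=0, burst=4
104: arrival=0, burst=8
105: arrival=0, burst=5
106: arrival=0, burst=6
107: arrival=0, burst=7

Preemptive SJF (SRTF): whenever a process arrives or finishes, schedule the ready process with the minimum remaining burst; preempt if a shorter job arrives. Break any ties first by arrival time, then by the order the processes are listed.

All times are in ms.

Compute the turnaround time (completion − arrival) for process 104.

Gantt: | 101 0-1 | 100 1-3 | 103 3-7 | 102 7-12 | 105 12-17 | 106 17-23 | 107 23-30 | 104 30-38 |
Completion: 100=3  101=1  102=12  103=7  104=38  105=17  106=23  107=30
Turnaround(104) = completion − arrival = 38 − 0 = 38

38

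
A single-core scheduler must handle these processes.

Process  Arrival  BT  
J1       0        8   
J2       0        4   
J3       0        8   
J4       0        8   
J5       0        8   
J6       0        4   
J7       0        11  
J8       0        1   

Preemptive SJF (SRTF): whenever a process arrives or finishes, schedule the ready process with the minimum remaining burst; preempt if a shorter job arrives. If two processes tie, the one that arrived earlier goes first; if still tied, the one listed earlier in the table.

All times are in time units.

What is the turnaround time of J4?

33

Schedule: | J8 0-1 | J2 1-5 | J6 5-9 | J1 9-17 | J3 17-25 | J4 25-33 | J5 33-41 | J7 41-52 |
Completion: J1=17  J2=5  J3=25  J4=33  J5=41  J6=9  J7=52  J8=1
Turnaround (C−A): J1=17  J2=5  J3=25  J4=33  J5=41  J6=9  J7=52  J8=1
Turnaround(J4) = completion − arrival = 33 − 0 = 33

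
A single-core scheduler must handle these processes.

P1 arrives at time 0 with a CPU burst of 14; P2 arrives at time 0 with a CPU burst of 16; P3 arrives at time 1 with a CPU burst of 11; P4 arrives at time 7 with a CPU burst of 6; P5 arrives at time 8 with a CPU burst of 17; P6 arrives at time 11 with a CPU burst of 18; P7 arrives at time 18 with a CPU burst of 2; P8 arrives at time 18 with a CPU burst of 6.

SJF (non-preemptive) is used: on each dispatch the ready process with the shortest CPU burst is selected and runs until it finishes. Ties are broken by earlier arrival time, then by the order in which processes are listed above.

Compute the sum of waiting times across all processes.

187

Schedule: | P1 0-14 | P4 14-20 | P7 20-22 | P8 22-28 | P3 28-39 | P2 39-55 | P5 55-72 | P6 72-90 |
Completion: P1=14  P2=55  P3=39  P4=20  P5=72  P6=90  P7=22  P8=28
Waiting = turnaround − burst: P1=0, P2=39, P3=27, P4=7, P5=47, P6=61, P7=2, P8=4
Total waiting = 0 + 39 + 27 + 7 + 47 + 61 + 2 + 4 = 187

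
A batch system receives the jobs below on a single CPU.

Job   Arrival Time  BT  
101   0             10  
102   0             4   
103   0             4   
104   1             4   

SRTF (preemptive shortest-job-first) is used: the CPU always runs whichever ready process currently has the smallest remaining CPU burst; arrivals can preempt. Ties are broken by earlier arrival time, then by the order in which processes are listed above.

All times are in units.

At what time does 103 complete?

8

Timeline: | 102 0-4 | 103 4-8 | 104 8-12 | 101 12-22 |
Completion: 101=22  102=4  103=8  104=12
Turnaround (C−A): 101=22  102=4  103=8  104=11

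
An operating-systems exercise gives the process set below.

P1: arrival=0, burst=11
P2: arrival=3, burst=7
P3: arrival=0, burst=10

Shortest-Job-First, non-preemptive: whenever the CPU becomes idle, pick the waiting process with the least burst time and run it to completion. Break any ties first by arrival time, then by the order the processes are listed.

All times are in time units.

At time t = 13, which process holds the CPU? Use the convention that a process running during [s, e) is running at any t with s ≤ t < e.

P2

Gantt: | P3 0-10 | P2 10-17 | P1 17-28 |
Completion: P1=28  P2=17  P3=10
Turnaround (C−A): P1=28  P2=14  P3=10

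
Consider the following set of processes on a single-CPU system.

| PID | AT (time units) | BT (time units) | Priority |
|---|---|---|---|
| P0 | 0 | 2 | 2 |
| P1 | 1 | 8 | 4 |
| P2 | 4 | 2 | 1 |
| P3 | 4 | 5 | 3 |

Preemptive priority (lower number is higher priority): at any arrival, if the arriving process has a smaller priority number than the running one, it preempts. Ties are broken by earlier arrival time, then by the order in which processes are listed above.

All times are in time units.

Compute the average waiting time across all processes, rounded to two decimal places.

2.50

Schedule: | P0 0-2 | P1 2-4 | P2 4-6 | P3 6-11 | P1 11-17 |
Completion: P0=2  P1=17  P2=6  P3=11
Turnaround (C−A): P0=2  P1=16  P2=2  P3=7
Waiting times: P0=0, P1=8, P2=0, P3=2
Average waiting = (0+8+0+2) / 4 = 10/4 = 2.50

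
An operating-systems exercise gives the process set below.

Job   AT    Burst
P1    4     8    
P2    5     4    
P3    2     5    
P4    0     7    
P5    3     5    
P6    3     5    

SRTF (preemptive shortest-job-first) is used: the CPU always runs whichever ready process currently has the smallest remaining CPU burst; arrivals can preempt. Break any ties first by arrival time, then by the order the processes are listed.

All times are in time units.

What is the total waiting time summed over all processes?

64

Gantt: | P4 0-7 | P2 7-11 | P3 11-16 | P5 16-21 | P6 21-26 | P1 26-34 |
Completion: P1=34  P2=11  P3=16  P4=7  P5=21  P6=26
Turnaround (C−A): P1=30  P2=6  P3=14  P4=7  P5=18  P6=23
Waiting = turnaround − burst: P1=22, P2=2, P3=9, P4=0, P5=13, P6=18
Total waiting = 22 + 2 + 9 + 0 + 13 + 18 = 64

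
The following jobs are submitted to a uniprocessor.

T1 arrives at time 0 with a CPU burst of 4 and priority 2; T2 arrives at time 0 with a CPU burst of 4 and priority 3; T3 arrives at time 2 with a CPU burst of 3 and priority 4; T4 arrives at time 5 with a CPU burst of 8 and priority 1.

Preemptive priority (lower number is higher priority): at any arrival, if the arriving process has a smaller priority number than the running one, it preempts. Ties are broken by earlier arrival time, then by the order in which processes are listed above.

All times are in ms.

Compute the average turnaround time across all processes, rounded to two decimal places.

11.25

Schedule: | T1 0-4 | T2 4-5 | T4 5-13 | T2 13-16 | T3 16-19 |
Completion: T1=4  T2=16  T3=19  T4=13
Turnaround (C−A): T1=4  T2=16  T3=17  T4=8
Turnaround times: T1=4, T2=16, T3=17, T4=8
Average turnaround = (4+16+17+8) / 4 = 45/4 = 11.25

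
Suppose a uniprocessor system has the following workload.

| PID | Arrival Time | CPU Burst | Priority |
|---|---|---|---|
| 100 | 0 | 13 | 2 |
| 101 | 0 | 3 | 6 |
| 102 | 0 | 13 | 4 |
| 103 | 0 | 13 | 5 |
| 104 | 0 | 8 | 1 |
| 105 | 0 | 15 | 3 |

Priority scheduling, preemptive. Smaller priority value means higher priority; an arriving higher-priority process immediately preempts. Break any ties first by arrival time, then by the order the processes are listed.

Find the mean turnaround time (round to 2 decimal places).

40.17

Schedule: | 104 0-8 | 100 8-21 | 105 21-36 | 102 36-49 | 103 49-62 | 101 62-65 |
Completion: 100=21  101=65  102=49  103=62  104=8  105=36
Turnaround (C−A): 100=21  101=65  102=49  103=62  104=8  105=36
Turnaround times: 100=21, 101=65, 102=49, 103=62, 104=8, 105=36
Average turnaround = (21+65+49+62+8+36) / 6 = 241/6 = 40.17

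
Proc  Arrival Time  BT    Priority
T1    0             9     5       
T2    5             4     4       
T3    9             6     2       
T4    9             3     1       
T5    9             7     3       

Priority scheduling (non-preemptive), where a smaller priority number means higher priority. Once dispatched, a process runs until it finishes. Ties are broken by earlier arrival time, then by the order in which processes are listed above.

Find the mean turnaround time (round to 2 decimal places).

Schedule: | T1 0-9 | T4 9-12 | T3 12-18 | T5 18-25 | T2 25-29 |
Completion: T1=9  T2=29  T3=18  T4=12  T5=25
Turnaround (C−A): T1=9  T2=24  T3=9  T4=3  T5=16
Turnaround times: T1=9, T2=24, T3=9, T4=3, T5=16
Average turnaround = (9+24+9+3+16) / 5 = 61/5 = 12.20

12.20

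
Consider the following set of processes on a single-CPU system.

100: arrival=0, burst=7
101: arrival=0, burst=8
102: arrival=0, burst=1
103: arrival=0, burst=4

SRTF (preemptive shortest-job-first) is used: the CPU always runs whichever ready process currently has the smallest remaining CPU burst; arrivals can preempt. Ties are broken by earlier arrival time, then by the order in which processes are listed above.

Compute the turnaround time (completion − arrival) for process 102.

Timeline: | 102 0-1 | 103 1-5 | 100 5-12 | 101 12-20 |
Completion: 100=12  101=20  102=1  103=5
Turnaround(102) = completion − arrival = 1 − 0 = 1

1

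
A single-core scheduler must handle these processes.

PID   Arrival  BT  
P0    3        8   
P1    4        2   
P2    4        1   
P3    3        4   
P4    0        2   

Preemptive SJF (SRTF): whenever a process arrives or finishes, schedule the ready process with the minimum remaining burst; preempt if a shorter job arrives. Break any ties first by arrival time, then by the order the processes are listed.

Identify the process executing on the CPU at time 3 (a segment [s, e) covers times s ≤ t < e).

Timeline: | P4 0-2 | idle 2-3 | P3 3-4 | P2 4-5 | P1 5-7 | P3 7-10 | P0 10-18 |
Completion: P0=18  P1=7  P2=5  P3=10  P4=2

P3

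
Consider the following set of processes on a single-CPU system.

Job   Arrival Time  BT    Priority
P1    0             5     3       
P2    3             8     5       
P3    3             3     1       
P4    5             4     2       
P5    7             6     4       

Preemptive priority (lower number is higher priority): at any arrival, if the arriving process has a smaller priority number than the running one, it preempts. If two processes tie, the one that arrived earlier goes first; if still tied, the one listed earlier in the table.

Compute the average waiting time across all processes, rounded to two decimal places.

5.60

Schedule: | P1 0-3 | P3 3-6 | P4 6-10 | P1 10-12 | P5 12-18 | P2 18-26 |
Completion: P1=12  P2=26  P3=6  P4=10  P5=18
Waiting times: P1=7, P2=15, P3=0, P4=1, P5=5
Average waiting = (7+15+0+1+5) / 5 = 28/5 = 5.60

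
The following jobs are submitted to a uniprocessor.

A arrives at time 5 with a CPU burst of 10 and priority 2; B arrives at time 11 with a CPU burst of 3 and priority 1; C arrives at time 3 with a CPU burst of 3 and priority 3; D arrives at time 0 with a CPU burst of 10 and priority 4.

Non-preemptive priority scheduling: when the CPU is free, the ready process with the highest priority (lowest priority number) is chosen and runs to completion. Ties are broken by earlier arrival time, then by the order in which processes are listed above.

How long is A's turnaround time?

Schedule: | D 0-10 | A 10-20 | B 20-23 | C 23-26 |
Completion: A=20  B=23  C=26  D=10
Turnaround (C−A): A=15  B=12  C=23  D=10
Turnaround(A) = completion − arrival = 20 − 5 = 15

15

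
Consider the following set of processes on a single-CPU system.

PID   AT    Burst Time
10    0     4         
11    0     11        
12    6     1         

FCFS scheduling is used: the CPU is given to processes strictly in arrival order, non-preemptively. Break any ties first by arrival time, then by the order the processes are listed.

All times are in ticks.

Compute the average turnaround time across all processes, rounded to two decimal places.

9.67

Schedule: | 10 0-4 | 11 4-15 | 12 15-16 |
Completion: 10=4  11=15  12=16
Turnaround times: 10=4, 11=15, 12=10
Average turnaround = (4+15+10) / 3 = 29/3 = 9.67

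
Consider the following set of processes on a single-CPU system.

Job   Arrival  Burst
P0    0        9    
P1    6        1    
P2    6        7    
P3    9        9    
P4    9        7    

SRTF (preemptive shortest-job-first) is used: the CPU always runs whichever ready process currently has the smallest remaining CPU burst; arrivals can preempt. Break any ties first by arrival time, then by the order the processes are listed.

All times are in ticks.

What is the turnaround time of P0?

Schedule: | P0 0-6 | P1 6-7 | P0 7-10 | P2 10-17 | P4 17-24 | P3 24-33 |
Completion: P0=10  P1=7  P2=17  P3=33  P4=24
Turnaround(P0) = completion − arrival = 10 − 0 = 10

10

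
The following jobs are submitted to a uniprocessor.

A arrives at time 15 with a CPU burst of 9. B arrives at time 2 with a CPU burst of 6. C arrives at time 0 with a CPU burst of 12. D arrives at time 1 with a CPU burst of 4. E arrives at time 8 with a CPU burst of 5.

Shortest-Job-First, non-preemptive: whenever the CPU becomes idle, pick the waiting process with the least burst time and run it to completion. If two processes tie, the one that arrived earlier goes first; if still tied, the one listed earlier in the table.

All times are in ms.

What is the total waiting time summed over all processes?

Gantt: | C 0-12 | D 12-16 | E 16-21 | B 21-27 | A 27-36 |
Completion: A=36  B=27  C=12  D=16  E=21
Turnaround (C−A): A=21  B=25  C=12  D=15  E=13
Waiting = turnaround − burst: A=12, B=19, C=0, D=11, E=8
Total waiting = 12 + 19 + 0 + 11 + 8 = 50

50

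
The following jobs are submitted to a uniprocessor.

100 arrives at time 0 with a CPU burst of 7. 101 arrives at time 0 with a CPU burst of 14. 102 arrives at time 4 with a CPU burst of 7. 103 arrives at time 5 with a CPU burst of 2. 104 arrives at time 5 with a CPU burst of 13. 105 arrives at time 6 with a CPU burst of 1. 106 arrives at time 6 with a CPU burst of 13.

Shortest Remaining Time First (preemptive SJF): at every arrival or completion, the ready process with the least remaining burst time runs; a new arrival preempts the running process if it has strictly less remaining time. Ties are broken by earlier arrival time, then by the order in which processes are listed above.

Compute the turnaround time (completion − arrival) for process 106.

37

Gantt: | 100 0-7 | 105 7-8 | 103 8-10 | 102 10-17 | 104 17-30 | 106 30-43 | 101 43-57 |
Completion: 100=7  101=57  102=17  103=10  104=30  105=8  106=43
Turnaround(106) = completion − arrival = 43 − 6 = 37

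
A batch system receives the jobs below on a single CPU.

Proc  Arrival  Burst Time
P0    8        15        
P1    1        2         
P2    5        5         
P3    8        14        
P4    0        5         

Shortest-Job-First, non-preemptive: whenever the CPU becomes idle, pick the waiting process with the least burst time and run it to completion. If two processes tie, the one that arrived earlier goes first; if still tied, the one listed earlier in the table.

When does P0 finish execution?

41

Gantt: | P4 0-5 | P1 5-7 | P2 7-12 | P3 12-26 | P0 26-41 |
Completion: P0=41  P1=7  P2=12  P3=26  P4=5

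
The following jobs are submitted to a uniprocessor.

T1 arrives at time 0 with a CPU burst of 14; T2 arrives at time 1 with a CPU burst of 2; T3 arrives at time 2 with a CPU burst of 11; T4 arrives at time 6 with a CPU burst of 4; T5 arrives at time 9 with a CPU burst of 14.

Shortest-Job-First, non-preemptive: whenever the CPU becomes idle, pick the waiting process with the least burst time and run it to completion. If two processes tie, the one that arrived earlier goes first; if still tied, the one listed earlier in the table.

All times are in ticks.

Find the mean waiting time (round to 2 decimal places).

12.60

Schedule: | T1 0-14 | T2 14-16 | T4 16-20 | T3 20-31 | T5 31-45 |
Completion: T1=14  T2=16  T3=31  T4=20  T5=45
Waiting times: T1=0, T2=13, T3=18, T4=10, T5=22
Average waiting = (0+13+18+10+22) / 5 = 63/5 = 12.60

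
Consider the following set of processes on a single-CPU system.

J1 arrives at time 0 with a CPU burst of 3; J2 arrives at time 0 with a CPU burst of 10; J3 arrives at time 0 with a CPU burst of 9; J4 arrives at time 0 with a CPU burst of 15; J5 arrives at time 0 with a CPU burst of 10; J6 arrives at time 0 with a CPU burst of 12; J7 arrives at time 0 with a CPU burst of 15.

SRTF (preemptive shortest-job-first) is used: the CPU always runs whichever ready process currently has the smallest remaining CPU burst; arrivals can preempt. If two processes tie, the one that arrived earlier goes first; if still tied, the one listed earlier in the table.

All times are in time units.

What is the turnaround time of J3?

Schedule: | J1 0-3 | J3 3-12 | J2 12-22 | J5 22-32 | J6 32-44 | J4 44-59 | J7 59-74 |
Completion: J1=3  J2=22  J3=12  J4=59  J5=32  J6=44  J7=74
Turnaround(J3) = completion − arrival = 12 − 0 = 12

12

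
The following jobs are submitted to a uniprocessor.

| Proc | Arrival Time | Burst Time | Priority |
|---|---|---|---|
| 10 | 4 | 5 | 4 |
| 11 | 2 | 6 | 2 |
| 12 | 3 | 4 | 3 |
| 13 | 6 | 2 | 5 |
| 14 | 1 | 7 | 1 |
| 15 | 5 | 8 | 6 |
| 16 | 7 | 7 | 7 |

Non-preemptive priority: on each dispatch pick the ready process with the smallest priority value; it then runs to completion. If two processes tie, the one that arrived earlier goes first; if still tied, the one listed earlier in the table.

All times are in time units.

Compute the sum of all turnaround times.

Timeline: | idle 0-1 | 14 1-8 | 11 8-14 | 12 14-18 | 10 18-23 | 13 23-25 | 15 25-33 | 16 33-40 |
Completion: 10=23  11=14  12=18  13=25  14=8  15=33  16=40
Turnaround (C−A): 10=19  11=12  12=15  13=19  14=7  15=28  16=33
Turnaround = completion − arrival: 10=19, 11=12, 12=15, 13=19, 14=7, 15=28, 16=33
Total turnaround = 19 + 12 + 15 + 19 + 7 + 28 + 33 = 133

133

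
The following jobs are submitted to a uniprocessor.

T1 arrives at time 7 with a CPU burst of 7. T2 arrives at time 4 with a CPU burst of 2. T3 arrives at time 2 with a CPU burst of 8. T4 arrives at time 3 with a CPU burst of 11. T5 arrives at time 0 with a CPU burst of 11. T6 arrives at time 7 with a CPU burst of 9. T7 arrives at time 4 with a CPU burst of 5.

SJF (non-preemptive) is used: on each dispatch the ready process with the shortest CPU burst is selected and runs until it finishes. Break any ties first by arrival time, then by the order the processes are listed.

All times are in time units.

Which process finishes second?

T2

Schedule: | T5 0-11 | T2 11-13 | T7 13-18 | T1 18-25 | T3 25-33 | T6 33-42 | T4 42-53 |
Completion: T1=25  T2=13  T3=33  T4=53  T5=11  T6=42  T7=18
Finish order: T5 → T2 → T7 → T1 → T3 → T6 → T4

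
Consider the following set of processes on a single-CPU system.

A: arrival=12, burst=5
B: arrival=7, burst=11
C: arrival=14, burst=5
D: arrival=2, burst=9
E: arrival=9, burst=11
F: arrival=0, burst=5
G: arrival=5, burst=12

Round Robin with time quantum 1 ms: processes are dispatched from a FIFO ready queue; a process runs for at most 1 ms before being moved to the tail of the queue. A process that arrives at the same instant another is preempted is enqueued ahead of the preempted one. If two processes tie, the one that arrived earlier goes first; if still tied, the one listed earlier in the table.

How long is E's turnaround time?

49

Gantt: | F 0-2 | D 2-3 | F 3-4 | D 4-5 | F 5-6 | G 6-7 | D 7-8 | F 8-9 | B 9-10 | G 10-11 | D 11-12 | E 12-13 | B 13-14 | G 14-15 | A 15-16 | D 16-17 | E 17-18 | C 18-19 | B 19-20 | G 20-21 | A 21-22 | D 22-23 | E 23-24 | C 24-25 | B 25-26 | G 26-27 | A 27-28 | D 28-29 | E 29-30 | C 30-31 | B 31-32 | G 32-33 | A 33-34 | D 34-35 | E 35-36 | C 36-37 | B 37-38 | G 38-39 | A 39-40 | D 40-41 | E 41-42 | C 42-43 | B 43-44 | G 44-45 | E 45-46 | B 46-47 | G 47-48 | E 48-49 | B 49-50 | G 50-51 | E 51-52 | B 52-53 | G 53-54 | E 54-55 | B 55-56 | G 56-57 | E 57-58 |
Completion: A=40  B=56  C=43  D=41  E=58  F=9  G=57
Turnaround (C−A): A=28  B=49  C=29  D=39  E=49  F=9  G=52
Turnaround(E) = completion − arrival = 58 − 9 = 49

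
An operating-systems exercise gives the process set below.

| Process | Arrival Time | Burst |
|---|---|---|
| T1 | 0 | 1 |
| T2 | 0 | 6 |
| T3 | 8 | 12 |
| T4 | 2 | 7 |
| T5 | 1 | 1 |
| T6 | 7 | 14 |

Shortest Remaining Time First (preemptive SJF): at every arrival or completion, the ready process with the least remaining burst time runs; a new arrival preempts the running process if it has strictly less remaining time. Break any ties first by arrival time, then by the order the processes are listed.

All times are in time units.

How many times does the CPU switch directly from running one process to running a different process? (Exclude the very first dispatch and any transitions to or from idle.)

5

Timeline: | T1 0-1 | T5 1-2 | T2 2-8 | T4 8-15 | T3 15-27 | T6 27-41 |
Completion: T1=1  T2=8  T3=27  T4=15  T5=2  T6=41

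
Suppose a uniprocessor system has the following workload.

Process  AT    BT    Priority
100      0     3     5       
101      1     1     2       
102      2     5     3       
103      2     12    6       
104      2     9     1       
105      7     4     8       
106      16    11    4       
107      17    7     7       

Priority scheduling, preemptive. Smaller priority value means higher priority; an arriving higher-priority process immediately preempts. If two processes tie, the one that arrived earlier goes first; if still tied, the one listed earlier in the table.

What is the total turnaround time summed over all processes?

Timeline: | 100 0-1 | 101 1-2 | 104 2-11 | 102 11-16 | 106 16-27 | 100 27-29 | 103 29-41 | 107 41-48 | 105 48-52 |
Completion: 100=29  101=2  102=16  103=41  104=11  105=52  106=27  107=48
Turnaround = completion − arrival: 100=29, 101=1, 102=14, 103=39, 104=9, 105=45, 106=11, 107=31
Total turnaround = 29 + 1 + 14 + 39 + 9 + 45 + 11 + 31 = 179

179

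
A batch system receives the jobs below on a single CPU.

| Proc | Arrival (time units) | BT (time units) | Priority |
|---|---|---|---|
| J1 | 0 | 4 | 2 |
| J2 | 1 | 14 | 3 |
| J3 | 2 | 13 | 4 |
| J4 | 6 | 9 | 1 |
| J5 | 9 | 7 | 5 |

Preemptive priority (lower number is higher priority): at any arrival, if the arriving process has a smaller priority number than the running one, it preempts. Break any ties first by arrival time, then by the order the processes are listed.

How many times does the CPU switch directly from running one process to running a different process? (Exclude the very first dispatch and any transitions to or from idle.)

Timeline: | J1 0-4 | J2 4-6 | J4 6-15 | J2 15-27 | J3 27-40 | J5 40-47 |
Completion: J1=4  J2=27  J3=40  J4=15  J5=47
Turnaround (C−A): J1=4  J2=26  J3=38  J4=9  J5=38

5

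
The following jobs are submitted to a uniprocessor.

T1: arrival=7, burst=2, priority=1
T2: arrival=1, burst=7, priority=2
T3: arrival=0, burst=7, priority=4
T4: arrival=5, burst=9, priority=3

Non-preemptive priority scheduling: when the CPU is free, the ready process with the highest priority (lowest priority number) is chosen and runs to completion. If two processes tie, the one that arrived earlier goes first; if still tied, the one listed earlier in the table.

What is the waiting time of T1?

0

Timeline: | T3 0-7 | T1 7-9 | T2 9-16 | T4 16-25 |
Completion: T1=9  T2=16  T3=7  T4=25
Turnaround (C−A): T1=2  T2=15  T3=7  T4=20
Waiting(T1) = turnaround − burst = 2 − 2 = 0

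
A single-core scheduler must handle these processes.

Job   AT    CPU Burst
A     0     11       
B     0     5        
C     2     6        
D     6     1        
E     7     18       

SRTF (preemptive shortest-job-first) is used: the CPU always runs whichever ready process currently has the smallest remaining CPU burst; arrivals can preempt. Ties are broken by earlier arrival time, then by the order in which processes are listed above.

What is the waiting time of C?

4

Schedule: | B 0-5 | C 5-6 | D 6-7 | C 7-12 | A 12-23 | E 23-41 |
Completion: A=23  B=5  C=12  D=7  E=41
Waiting(C) = turnaround − burst = 10 − 6 = 4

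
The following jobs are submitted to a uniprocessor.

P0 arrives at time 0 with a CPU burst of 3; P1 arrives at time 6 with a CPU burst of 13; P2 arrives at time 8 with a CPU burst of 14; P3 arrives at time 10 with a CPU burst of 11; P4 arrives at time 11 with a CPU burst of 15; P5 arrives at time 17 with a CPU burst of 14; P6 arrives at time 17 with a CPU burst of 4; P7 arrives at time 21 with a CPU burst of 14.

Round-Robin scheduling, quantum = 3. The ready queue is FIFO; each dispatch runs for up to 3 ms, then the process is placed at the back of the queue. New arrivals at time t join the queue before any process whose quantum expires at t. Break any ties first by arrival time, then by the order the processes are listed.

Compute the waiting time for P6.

Timeline: | P0 0-3 | idle 3-6 | P1 6-9 | P2 9-12 | P1 12-15 | P3 15-18 | P4 18-21 | P2 21-24 | P1 24-27 | P5 27-30 | P6 30-33 | P3 33-36 | P7 36-39 | P4 39-42 | P2 42-45 | P1 45-48 | P5 48-51 | P6 51-52 | P3 52-55 | P7 55-58 | P4 58-61 | P2 61-64 | P1 64-65 | P5 65-68 | P3 68-70 | P7 70-73 | P4 73-76 | P2 76-78 | P5 78-81 | P7 81-84 | P4 84-87 | P5 87-89 | P7 89-91 |
Completion: P0=3  P1=65  P2=78  P3=70  P4=87  P5=89  P6=52  P7=91
Turnaround (C−A): P0=3  P1=59  P2=70  P3=60  P4=76  P5=72  P6=35  P7=70
Waiting(P6) = turnaround − burst = 35 − 4 = 31

31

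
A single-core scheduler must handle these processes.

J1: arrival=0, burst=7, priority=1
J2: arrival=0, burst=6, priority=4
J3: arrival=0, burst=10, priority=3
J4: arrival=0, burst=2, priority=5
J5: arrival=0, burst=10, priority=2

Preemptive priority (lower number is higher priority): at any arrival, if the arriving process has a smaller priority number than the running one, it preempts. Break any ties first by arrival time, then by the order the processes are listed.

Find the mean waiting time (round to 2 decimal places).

Gantt: | J1 0-7 | J5 7-17 | J3 17-27 | J2 27-33 | J4 33-35 |
Completion: J1=7  J2=33  J3=27  J4=35  J5=17
Waiting times: J1=0, J2=27, J3=17, J4=33, J5=7
Average waiting = (0+27+17+33+7) / 5 = 84/5 = 16.80

16.80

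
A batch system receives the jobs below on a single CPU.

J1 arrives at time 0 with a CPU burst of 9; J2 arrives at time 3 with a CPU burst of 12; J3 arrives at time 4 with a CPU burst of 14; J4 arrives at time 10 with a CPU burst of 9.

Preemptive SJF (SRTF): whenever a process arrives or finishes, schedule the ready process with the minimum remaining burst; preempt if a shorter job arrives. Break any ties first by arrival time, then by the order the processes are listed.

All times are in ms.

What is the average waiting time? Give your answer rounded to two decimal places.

10.25

Timeline: | J1 0-9 | J2 9-10 | J4 10-19 | J2 19-30 | J3 30-44 |
Completion: J1=9  J2=30  J3=44  J4=19
Waiting times: J1=0, J2=15, J3=26, J4=0
Average waiting = (0+15+26+0) / 4 = 41/4 = 10.25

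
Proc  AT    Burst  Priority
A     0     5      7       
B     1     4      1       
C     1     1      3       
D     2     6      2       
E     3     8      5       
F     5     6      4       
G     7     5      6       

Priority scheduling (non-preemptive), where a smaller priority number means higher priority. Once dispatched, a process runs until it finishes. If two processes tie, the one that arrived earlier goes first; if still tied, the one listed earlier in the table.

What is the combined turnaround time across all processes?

113

Gantt: | A 0-5 | B 5-9 | D 9-15 | C 15-16 | F 16-22 | E 22-30 | G 30-35 |
Completion: A=5  B=9  C=16  D=15  E=30  F=22  G=35
Turnaround (C−A): A=5  B=8  C=15  D=13  E=27  F=17  G=28
Turnaround = completion − arrival: A=5, B=8, C=15, D=13, E=27, F=17, G=28
Total turnaround = 5 + 8 + 15 + 13 + 27 + 17 + 28 = 113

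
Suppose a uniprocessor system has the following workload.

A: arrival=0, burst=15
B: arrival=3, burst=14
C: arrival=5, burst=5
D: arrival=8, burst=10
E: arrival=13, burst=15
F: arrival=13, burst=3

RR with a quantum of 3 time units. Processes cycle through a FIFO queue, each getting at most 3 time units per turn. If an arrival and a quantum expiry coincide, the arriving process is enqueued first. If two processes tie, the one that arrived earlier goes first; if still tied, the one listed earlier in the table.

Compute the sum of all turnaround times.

233

Gantt: | A 0-3 | B 3-6 | A 6-9 | C 9-12 | B 12-15 | D 15-18 | A 18-21 | C 21-23 | E 23-26 | F 26-29 | B 29-32 | D 32-35 | A 35-38 | E 38-41 | B 41-44 | D 44-47 | A 47-50 | E 50-53 | B 53-55 | D 55-56 | E 56-62 |
Completion: A=50  B=55  C=23  D=56  E=62  F=29
Turnaround = completion − arrival: A=50, B=52, C=18, D=48, E=49, F=16
Total turnaround = 50 + 52 + 18 + 48 + 49 + 16 = 233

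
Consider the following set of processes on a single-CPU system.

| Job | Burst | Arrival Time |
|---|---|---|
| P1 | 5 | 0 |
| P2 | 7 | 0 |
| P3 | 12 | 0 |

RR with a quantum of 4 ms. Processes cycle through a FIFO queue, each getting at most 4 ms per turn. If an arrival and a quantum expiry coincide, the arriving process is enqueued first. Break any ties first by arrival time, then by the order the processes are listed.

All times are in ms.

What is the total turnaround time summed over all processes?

53

Schedule: | P1 0-4 | P2 4-8 | P3 8-12 | P1 12-13 | P2 13-16 | P3 16-24 |
Completion: P1=13  P2=16  P3=24
Turnaround (C−A): P1=13  P2=16  P3=24
Turnaround = completion − arrival: P1=13, P2=16, P3=24
Total turnaround = 13 + 16 + 24 = 53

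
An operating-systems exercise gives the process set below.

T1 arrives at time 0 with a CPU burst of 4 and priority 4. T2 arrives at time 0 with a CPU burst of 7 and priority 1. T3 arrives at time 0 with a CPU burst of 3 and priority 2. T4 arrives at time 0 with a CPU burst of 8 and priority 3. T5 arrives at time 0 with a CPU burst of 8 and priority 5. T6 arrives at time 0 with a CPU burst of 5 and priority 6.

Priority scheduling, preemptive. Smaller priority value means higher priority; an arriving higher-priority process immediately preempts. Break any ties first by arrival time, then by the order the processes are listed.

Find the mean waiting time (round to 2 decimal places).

14.50

Timeline: | T2 0-7 | T3 7-10 | T4 10-18 | T1 18-22 | T5 22-30 | T6 30-35 |
Completion: T1=22  T2=7  T3=10  T4=18  T5=30  T6=35
Turnaround (C−A): T1=22  T2=7  T3=10  T4=18  T5=30  T6=35
Waiting times: T1=18, T2=0, T3=7, T4=10, T5=22, T6=30
Average waiting = (18+0+7+10+22+30) / 6 = 87/6 = 14.50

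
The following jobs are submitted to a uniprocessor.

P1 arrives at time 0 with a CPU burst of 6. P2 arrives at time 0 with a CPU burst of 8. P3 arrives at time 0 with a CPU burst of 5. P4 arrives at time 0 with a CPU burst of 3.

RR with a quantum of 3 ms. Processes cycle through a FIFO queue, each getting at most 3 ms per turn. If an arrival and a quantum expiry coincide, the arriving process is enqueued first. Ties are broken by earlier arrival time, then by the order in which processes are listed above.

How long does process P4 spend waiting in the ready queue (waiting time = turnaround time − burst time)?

9

Gantt: | P1 0-3 | P2 3-6 | P3 6-9 | P4 9-12 | P1 12-15 | P2 15-18 | P3 18-20 | P2 20-22 |
Completion: P1=15  P2=22  P3=20  P4=12
Waiting(P4) = turnaround − burst = 12 − 3 = 9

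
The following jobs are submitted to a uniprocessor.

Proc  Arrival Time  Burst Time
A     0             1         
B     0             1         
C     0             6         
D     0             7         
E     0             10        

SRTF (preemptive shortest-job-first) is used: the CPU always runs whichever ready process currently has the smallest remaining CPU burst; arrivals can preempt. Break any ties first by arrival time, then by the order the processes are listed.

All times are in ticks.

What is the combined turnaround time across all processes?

Timeline: | A 0-1 | B 1-2 | C 2-8 | D 8-15 | E 15-25 |
Completion: A=1  B=2  C=8  D=15  E=25
Turnaround (C−A): A=1  B=2  C=8  D=15  E=25
Turnaround = completion − arrival: A=1, B=2, C=8, D=15, E=25
Total turnaround = 1 + 2 + 8 + 15 + 25 = 51

51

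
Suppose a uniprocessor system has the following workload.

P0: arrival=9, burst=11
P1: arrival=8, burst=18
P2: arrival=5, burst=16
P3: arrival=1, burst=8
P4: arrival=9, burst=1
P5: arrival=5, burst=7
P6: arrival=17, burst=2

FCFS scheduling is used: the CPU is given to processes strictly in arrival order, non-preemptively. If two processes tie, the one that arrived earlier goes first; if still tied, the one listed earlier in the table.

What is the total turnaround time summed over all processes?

249

Gantt: | idle 0-1 | P3 1-9 | P2 9-25 | P5 25-32 | P1 32-50 | P0 50-61 | P4 61-62 | P6 62-64 |
Completion: P0=61  P1=50  P2=25  P3=9  P4=62  P5=32  P6=64
Turnaround (C−A): P0=52  P1=42  P2=20  P3=8  P4=53  P5=27  P6=47
Turnaround = completion − arrival: P0=52, P1=42, P2=20, P3=8, P4=53, P5=27, P6=47
Total turnaround = 52 + 42 + 20 + 8 + 53 + 27 + 47 = 249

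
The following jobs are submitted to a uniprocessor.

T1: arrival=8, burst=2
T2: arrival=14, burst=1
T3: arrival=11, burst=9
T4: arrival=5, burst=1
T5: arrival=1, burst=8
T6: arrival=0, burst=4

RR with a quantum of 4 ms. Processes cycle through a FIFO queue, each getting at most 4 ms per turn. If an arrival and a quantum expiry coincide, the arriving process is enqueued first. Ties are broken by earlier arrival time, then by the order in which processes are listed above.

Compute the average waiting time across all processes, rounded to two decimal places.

3.33

Schedule: | T6 0-4 | T5 4-8 | T4 8-9 | T1 9-11 | T5 11-15 | T3 15-19 | T2 19-20 | T3 20-25 |
Completion: T1=11  T2=20  T3=25  T4=9  T5=15  T6=4
Waiting times: T1=1, T2=5, T3=5, T4=3, T5=6, T6=0
Average waiting = (1+5+5+3+6+0) / 6 = 20/6 = 3.33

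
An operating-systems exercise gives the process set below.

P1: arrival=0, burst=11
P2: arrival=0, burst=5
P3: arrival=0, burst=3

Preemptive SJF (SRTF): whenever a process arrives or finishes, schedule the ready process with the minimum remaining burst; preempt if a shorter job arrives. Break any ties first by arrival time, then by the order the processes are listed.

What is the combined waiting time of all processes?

Timeline: | P3 0-3 | P2 3-8 | P1 8-19 |
Completion: P1=19  P2=8  P3=3
Waiting = turnaround − burst: P1=8, P2=3, P3=0
Total waiting = 8 + 3 + 0 = 11

11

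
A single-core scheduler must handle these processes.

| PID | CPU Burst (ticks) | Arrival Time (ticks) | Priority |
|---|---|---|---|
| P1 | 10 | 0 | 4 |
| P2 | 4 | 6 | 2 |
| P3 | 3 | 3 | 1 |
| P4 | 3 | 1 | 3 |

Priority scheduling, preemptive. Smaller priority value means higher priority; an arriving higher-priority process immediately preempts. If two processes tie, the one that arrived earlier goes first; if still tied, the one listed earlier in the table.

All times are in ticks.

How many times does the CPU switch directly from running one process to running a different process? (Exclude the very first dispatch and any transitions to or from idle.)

5

Timeline: | P1 0-1 | P4 1-3 | P3 3-6 | P2 6-10 | P4 10-11 | P1 11-20 |
Completion: P1=20  P2=10  P3=6  P4=11
Turnaround (C−A): P1=20  P2=4  P3=3  P4=10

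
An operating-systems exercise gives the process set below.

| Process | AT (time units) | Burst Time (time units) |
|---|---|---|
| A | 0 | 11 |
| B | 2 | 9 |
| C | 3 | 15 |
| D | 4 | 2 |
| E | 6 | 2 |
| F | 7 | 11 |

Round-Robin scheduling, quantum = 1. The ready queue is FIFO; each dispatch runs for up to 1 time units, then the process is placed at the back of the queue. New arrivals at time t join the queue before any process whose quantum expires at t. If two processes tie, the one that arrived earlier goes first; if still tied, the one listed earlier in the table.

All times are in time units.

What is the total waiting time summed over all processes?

130

Gantt: | A 0-2 | B 2-3 | A 3-4 | C 4-5 | B 5-6 | D 6-7 | A 7-8 | C 8-9 | E 9-10 | B 10-11 | F 11-12 | D 12-13 | A 13-14 | C 14-15 | E 15-16 | B 16-17 | F 17-18 | A 18-19 | C 19-20 | B 20-21 | F 21-22 | A 22-23 | C 23-24 | B 24-25 | F 25-26 | A 26-27 | C 27-28 | B 28-29 | F 29-30 | A 30-31 | C 31-32 | B 32-33 | F 33-34 | A 34-35 | C 35-36 | B 36-37 | F 37-38 | A 38-39 | C 39-40 | F 40-41 | C 41-42 | F 42-43 | C 43-44 | F 44-45 | C 45-46 | F 46-47 | C 47-50 |
Completion: A=39  B=37  C=50  D=13  E=16  F=47
Turnaround (C−A): A=39  B=35  C=47  D=9  E=10  F=40
Waiting = turnaround − burst: A=28, B=26, C=32, D=7, E=8, F=29
Total waiting = 28 + 26 + 32 + 7 + 8 + 29 = 130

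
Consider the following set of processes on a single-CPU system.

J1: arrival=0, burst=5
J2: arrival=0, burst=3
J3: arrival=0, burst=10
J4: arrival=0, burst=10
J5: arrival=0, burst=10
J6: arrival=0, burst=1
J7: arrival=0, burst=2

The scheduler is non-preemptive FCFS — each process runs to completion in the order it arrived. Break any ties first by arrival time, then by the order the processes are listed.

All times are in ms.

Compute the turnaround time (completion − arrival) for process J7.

Schedule: | J1 0-5 | J2 5-8 | J3 8-18 | J4 18-28 | J5 28-38 | J6 38-39 | J7 39-41 |
Completion: J1=5  J2=8  J3=18  J4=28  J5=38  J6=39  J7=41
Turnaround (C−A): J1=5  J2=8  J3=18  J4=28  J5=38  J6=39  J7=41
Turnaround(J7) = completion − arrival = 41 − 0 = 41

41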